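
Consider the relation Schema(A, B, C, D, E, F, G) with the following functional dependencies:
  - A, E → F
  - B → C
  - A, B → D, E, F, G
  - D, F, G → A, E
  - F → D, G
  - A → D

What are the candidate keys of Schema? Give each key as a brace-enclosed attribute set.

{A, B}, {B, F}

Attributes never on any right-hand side: {B} — every candidate key must contain it.
{A, B}⁺ = {A, B, C, D, E, F, G}, which is every attribute, so {A, B} is a candidate key.
{B, F}⁺ = {A, B, C, D, E, F, G}, which is every attribute, so {B, F} is a candidate key.
No proper subset of any of these is a key, and no other minimal superkey exists.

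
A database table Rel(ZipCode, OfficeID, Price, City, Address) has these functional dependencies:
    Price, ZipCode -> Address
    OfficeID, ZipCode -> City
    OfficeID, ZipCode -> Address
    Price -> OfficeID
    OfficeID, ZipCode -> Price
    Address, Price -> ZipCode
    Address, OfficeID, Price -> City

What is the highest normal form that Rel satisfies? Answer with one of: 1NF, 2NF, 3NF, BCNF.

Candidate keys: {Address, Price}, {OfficeID, ZipCode}, {Price, ZipCode}. Prime attributes: {Address, OfficeID, Price, ZipCode}.
For Price -> OfficeID we have {Price}⁺ = {OfficeID, Price}; {Price} is not a superkey, so BCNF fails.
Its right-hand attributes {OfficeID} are all prime, as are those of every other non-superkey FD — the relation is in 3NF.

3NF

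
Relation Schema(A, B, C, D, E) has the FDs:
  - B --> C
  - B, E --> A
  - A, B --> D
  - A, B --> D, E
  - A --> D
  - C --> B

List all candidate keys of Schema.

{A, B} is a candidate key since {A, B}⁺ = {A, B, C, D, E} covers every attribute.
{A, C} is a candidate key since {A, C}⁺ = {A, B, C, D, E} covers every attribute.
{B, E} is a candidate key since {B, E}⁺ = {A, B, C, D, E} covers every attribute.
{C, E} is a candidate key since {C, E}⁺ = {A, B, C, D, E} covers every attribute.
These are minimal and exhaustive — every other superkey contains one of them.

{A, B}, {A, C}, {B, E}, {C, E}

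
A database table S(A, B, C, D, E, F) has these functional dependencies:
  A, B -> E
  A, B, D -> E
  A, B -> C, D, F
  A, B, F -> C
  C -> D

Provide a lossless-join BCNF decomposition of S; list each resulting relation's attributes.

Candidate key of the original relation: {A, B}.
{A, B, C, D, E, F}: {C} determines {C, D} here but is not a superkey — split on C -> D, giving {C, D} and {A, B, C, E, F}.
{C, D}: every determinant is a superkey — BCNF.
{A, B, C, E, F}: every determinant is a superkey — BCNF.

{A, B, C, E, F}; {C, D}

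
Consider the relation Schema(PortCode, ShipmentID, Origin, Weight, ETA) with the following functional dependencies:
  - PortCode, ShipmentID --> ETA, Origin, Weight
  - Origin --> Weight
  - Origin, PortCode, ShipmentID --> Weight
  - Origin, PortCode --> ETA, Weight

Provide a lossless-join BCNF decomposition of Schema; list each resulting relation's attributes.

Candidate key of the original relation: {PortCode, ShipmentID}.
Within {ETA, Origin, PortCode, ShipmentID, Weight}: {Origin}⁺ ∩ {ETA, Origin, PortCode, ShipmentID, Weight} = {Origin, Weight}, not the whole set, so Origin --> Weight violates BCNF; decompose into {Origin, Weight} and {ETA, Origin, PortCode, ShipmentID}.
{Origin, Weight}: every determinant is a superkey — BCNF.
Within {ETA, Origin, PortCode, ShipmentID}: {Origin, PortCode}⁺ ∩ {ETA, Origin, PortCode, ShipmentID} = {ETA, Origin, PortCode}, not the whole set, so Origin, PortCode --> ETA violates BCNF; decompose into {ETA, Origin, PortCode} and {Origin, PortCode, ShipmentID}.
{ETA, Origin, PortCode}: every determinant is a superkey — BCNF.
{Origin, PortCode, ShipmentID}: every determinant is a superkey — BCNF.

{ETA, Origin, PortCode}; {Origin, PortCode, ShipmentID}; {Origin, Weight}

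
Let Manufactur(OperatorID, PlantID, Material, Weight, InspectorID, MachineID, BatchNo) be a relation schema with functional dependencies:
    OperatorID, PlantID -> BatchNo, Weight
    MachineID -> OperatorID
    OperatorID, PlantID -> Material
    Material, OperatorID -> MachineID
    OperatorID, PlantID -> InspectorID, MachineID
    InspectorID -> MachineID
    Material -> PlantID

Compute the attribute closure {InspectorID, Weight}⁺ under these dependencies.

{InspectorID, MachineID, OperatorID, Weight}

Start with {InspectorID, Weight}.
InspectorID -> MachineID applies; add {MachineID} → now {InspectorID, MachineID, Weight}.
MachineID -> OperatorID applies; add {OperatorID} → now {InspectorID, MachineID, OperatorID, Weight}.
No further FD applies.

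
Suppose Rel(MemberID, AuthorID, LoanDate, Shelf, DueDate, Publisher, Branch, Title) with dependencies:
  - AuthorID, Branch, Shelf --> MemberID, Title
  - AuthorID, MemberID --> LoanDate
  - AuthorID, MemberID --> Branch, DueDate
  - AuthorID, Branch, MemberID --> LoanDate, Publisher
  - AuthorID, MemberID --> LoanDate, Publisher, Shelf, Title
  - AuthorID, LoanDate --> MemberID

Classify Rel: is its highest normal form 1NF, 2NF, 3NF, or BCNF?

Candidate keys: {AuthorID, Branch, Shelf}, {AuthorID, LoanDate}, {AuthorID, MemberID}. Prime attributes: {AuthorID, Branch, LoanDate, MemberID, Shelf}.
Each dependency's left side is a superkey — BCNF holds.

BCNF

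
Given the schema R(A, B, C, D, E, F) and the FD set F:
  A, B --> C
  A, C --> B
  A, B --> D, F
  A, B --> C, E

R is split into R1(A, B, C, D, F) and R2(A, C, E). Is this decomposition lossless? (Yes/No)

R1 ∩ R2 = {A, C}; its closure under F is {A, B, C, D, E, F}.
This includes all of R1, so the common attributes are a superkey of R1 — the join is lossless.

Yes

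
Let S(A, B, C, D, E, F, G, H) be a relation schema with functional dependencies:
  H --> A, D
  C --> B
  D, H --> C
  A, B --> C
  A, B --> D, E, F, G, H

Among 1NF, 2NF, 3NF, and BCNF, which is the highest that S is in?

Candidate keys: {A, B}, {A, C}, {H}. Prime attributes: {A, B, C, H}.
C --> B breaks BCNF: {C}⁺ = {B, C}, so {C} is not a superkey.
Since {B} ⊆ prime attributes and every other non-superkey FD also has a prime right side, the schema is in 3NF.

3NF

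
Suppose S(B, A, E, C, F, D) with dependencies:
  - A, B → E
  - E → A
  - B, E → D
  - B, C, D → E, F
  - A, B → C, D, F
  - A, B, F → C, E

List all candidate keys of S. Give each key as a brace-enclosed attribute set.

Attributes never on any right-hand side: {B} — every candidate key must contain it.
{A, B} is a candidate key since {A, B}⁺ = {A, B, C, D, E, F} covers every attribute.
{B, E} is a candidate key since {B, E}⁺ = {A, B, C, D, E, F} covers every attribute.
{B, C, D} is a candidate key since {B, C, D}⁺ = {A, B, C, D, E, F} covers every attribute.
Any other superkey properly contains one of these, so there are no further candidate keys.

{A, B}, {B, C, D}, {B, E}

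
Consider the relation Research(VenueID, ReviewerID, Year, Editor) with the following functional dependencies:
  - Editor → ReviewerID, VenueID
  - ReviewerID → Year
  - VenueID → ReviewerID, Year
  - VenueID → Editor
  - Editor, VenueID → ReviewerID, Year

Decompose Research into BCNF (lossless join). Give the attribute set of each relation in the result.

{Editor, ReviewerID, VenueID}; {ReviewerID, Year}

Candidate keys of the original relation: {Editor}, {VenueID}.
Within {Editor, ReviewerID, VenueID, Year}: {ReviewerID}⁺ ∩ {Editor, ReviewerID, VenueID, Year} = {ReviewerID, Year}, not the whole set, so ReviewerID → Year violates BCNF; decompose into {ReviewerID, Year} and {Editor, ReviewerID, VenueID}.
{ReviewerID, Year} has no BCNF violation.
{Editor, ReviewerID, VenueID} has no BCNF violation.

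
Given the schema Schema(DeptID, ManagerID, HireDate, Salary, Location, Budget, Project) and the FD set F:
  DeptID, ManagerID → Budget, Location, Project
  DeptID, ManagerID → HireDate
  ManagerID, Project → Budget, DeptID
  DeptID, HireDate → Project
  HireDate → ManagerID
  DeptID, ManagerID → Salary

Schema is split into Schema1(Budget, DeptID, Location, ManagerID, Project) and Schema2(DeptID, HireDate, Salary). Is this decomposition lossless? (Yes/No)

The shared attributes are {DeptID} and {DeptID}⁺ = {DeptID}.
The closure covers neither Schema1 nor Schema2 entirely; the join is not lossless.

No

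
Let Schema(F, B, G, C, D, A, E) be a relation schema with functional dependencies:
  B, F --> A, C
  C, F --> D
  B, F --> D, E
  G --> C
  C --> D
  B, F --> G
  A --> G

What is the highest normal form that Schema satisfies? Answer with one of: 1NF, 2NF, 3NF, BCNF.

2NF

Candidate key: {B, F}. Prime attributes: {B, F}.
C, F --> D breaks BCNF: {C, F}⁺ = {C, D, F}, so {C, F} is not a superkey.
Because {D} is non-prime and the left side of C, F --> D is not a superkey, the relation is not in 3NF.
No proper subset of a key has a non-prime attribute in its closure, so there is no partial dependency; 2NF holds.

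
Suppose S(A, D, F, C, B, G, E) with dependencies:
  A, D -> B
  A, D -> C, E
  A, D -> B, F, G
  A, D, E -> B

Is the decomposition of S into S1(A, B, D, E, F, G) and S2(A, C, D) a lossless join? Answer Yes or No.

Yes

Common attributes: {A, D}; their closure is {A, B, C, D, E, F, G}.
S1 is contained in that closure, so S1 ∩ S2 -> S1 holds and the join is lossless.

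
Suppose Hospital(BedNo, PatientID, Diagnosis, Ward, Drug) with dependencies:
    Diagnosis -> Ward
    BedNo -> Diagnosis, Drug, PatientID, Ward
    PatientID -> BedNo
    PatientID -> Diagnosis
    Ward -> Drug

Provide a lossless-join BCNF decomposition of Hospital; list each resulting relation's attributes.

Candidate keys of the original relation: {BedNo}, {PatientID}.
In {BedNo, Diagnosis, Drug, PatientID, Ward}, {Diagnosis} is not a superkey ({Diagnosis}⁺ restricted to this set is {Diagnosis, Drug, Ward}), so split on Diagnosis -> Drug, Ward into {Diagnosis, Drug, Ward} and {BedNo, Diagnosis, PatientID}.
In {Diagnosis, Drug, Ward}, {Ward} is not a superkey ({Ward}⁺ restricted to this set is {Drug, Ward}), so split on Ward -> Drug into {Drug, Ward} and {Diagnosis, Ward}.
{Drug, Ward} is in BCNF.
{Diagnosis, Ward} is in BCNF.
{BedNo, Diagnosis, PatientID} is in BCNF.

{BedNo, Diagnosis, PatientID}; {Diagnosis, Ward}; {Drug, Ward}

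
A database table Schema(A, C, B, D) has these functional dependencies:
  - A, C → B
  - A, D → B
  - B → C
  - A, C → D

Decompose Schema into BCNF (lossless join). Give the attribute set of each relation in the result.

{A, B, D}; {B, C}

Candidate keys of the original relation: {A, B}, {A, C}, {A, D}.
Within {A, B, C, D}: {B}⁺ ∩ {A, B, C, D} = {B, C}, not the whole set, so B → C violates BCNF; decompose into {B, C} and {A, B, D}.
{B, C}: every determinant is a superkey — BCNF.
{A, B, D}: every determinant is a superkey — BCNF.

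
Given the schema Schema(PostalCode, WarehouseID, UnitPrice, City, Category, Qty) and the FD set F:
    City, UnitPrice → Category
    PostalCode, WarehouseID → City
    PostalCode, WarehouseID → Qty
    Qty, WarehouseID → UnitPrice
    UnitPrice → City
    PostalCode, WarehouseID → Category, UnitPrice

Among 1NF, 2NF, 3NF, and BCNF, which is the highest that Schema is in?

Candidate key: {PostalCode, WarehouseID}. Prime attributes: {PostalCode, WarehouseID}.
City, UnitPrice → Category: {City, UnitPrice}⁺ = {Category, City, UnitPrice}, which is not all of the attributes, so the left side is not a superkey — BCNF is violated.
City, UnitPrice → Category determines the non-prime attribute {Category} from a non-superkey — 3NF is violated.
No proper subset of a key has a non-prime attribute in its closure, so there is no partial dependency; 2NF holds.

2NF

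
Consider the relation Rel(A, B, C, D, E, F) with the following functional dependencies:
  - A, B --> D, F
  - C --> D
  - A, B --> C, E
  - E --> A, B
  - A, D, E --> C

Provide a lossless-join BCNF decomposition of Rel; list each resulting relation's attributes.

Candidate keys of the original relation: {A, B}, {E}.
Within {A, B, C, D, E, F}: {C}⁺ ∩ {A, B, C, D, E, F} = {C, D}, not the whole set, so C --> D violates BCNF; decompose into {C, D} and {A, B, C, E, F}.
{C, D} is in BCNF.
{A, B, C, E, F} is in BCNF.

{A, B, C, E, F}; {C, D}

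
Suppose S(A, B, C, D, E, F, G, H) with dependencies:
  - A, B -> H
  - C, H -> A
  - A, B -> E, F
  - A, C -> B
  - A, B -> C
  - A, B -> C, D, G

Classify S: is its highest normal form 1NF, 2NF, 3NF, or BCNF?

Candidate keys: {A, B}, {A, C}, {C, H}. Prime attributes: {A, B, C, H}.
Every FD has a superkey on the left, so the relation is in BCNF.

BCNF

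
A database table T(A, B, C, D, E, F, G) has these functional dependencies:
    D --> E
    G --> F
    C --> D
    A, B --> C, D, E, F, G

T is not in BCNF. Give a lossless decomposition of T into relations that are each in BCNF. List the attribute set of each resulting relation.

Candidate key of the original relation: {A, B}.
Within {A, B, C, D, E, F, G}: {D}⁺ ∩ {A, B, C, D, E, F, G} = {D, E}, not the whole set, so D --> E violates BCNF; decompose into {D, E} and {A, B, C, D, F, G}.
{D, E} has no BCNF violation.
Within {A, B, C, D, F, G}: {G}⁺ ∩ {A, B, C, D, F, G} = {F, G}, not the whole set, so G --> F violates BCNF; decompose into {F, G} and {A, B, C, D, G}.
{F, G} has no BCNF violation.
Within {A, B, C, D, G}: {C}⁺ ∩ {A, B, C, D, G} = {C, D}, not the whole set, so C --> D violates BCNF; decompose into {C, D} and {A, B, C, G}.
{C, D} has no BCNF violation.
{A, B, C, G} has no BCNF violation.

{A, B, C, G}; {C, D}; {D, E}; {F, G}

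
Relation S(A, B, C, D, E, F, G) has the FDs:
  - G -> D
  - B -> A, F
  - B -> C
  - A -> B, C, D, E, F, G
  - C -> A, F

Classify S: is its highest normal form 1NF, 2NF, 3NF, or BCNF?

2NF

Candidate keys: {A}, {B}, {C}. Prime attributes: {A, B, C}.
G -> D: {G}⁺ = {D, G}, which is not all of the attributes, so the left side is not a superkey — BCNF is violated.
G -> D determines the non-prime attribute {D} from a non-superkey — 3NF is violated.
With only single-attribute keys there can be no partial dependency, so 2NF holds.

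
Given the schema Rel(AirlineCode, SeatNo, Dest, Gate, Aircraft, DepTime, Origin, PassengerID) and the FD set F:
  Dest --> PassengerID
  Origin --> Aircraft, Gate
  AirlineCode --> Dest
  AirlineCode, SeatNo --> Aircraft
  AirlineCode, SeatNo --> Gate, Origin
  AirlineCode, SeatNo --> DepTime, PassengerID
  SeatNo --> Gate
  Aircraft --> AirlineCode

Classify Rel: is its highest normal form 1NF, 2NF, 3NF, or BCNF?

1NF

Candidate keys: {Aircraft, SeatNo}, {AirlineCode, SeatNo}, {Origin, SeatNo}. Prime attributes: {Aircraft, AirlineCode, Origin, SeatNo}.
For Dest --> PassengerID we have {Dest}⁺ = {Dest, PassengerID}; {Dest} is not a superkey, so BCNF fails.
Dest --> PassengerID has non-prime {PassengerID} on the right and a non-superkey on the left, so 3NF fails.
The proper key subset {Aircraft} of {Aircraft, SeatNo} determines non-prime {Dest, PassengerID}, so the relation is not even in 2NF.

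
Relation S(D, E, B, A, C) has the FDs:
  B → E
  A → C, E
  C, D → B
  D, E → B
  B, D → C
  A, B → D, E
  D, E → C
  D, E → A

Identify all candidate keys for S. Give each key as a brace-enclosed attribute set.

{A, B} is a candidate key since {A, B}⁺ = {A, B, C, D, E} covers every attribute.
{A, D} is a candidate key since {A, D}⁺ = {A, B, C, D, E} covers every attribute.
{B, D} is a candidate key since {B, D}⁺ = {A, B, C, D, E} covers every attribute.
{C, D} is a candidate key since {C, D}⁺ = {A, B, C, D, E} covers every attribute.
{D, E} is a candidate key since {D, E}⁺ = {A, B, C, D, E} covers every attribute.
Any other superkey properly contains one of these, so there are no further candidate keys.

{A, B}, {A, D}, {B, D}, {C, D}, {D, E}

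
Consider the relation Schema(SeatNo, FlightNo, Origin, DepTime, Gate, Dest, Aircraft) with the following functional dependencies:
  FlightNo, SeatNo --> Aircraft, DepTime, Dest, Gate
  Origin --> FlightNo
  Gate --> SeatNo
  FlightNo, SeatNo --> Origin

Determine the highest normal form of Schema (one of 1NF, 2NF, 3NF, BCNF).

3NF

Candidate keys: {FlightNo, Gate}, {FlightNo, SeatNo}, {Gate, Origin}, {Origin, SeatNo}. Prime attributes: {FlightNo, Gate, Origin, SeatNo}.
Origin --> FlightNo: {Origin}⁺ = {FlightNo, Origin}, which is not all of the attributes, so the left side is not a superkey — BCNF is violated.
Since {FlightNo} ⊆ prime attributes and every other non-superkey FD also has a prime right side, the schema is in 3NF.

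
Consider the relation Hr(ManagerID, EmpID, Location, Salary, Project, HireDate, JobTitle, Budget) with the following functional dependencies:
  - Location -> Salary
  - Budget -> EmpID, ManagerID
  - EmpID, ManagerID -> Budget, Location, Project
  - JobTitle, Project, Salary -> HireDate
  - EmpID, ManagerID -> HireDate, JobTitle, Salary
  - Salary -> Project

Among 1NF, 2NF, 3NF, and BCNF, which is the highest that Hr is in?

Candidate keys: {Budget}, {EmpID, ManagerID}. Prime attributes: {Budget, EmpID, ManagerID}.
For Location -> Salary we have {Location}⁺ = {Location, Project, Salary}; {Location} is not a superkey, so BCNF fails.
Location -> Salary has non-prime {Salary} on the right and a non-superkey on the left, so 3NF fails.
Checking every proper subset of each key, none determines a non-prime attribute — 2NF is satisfied.

2NF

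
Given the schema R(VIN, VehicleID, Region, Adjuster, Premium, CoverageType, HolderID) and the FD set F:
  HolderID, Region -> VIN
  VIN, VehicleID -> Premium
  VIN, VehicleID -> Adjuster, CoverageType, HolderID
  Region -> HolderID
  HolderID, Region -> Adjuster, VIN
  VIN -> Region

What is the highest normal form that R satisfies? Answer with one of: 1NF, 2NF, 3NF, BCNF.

1NF

Candidate keys: {Region, VehicleID}, {VIN, VehicleID}. Prime attributes: {Region, VIN, VehicleID}.
HolderID, Region -> VIN: {HolderID, Region}⁺ = {Adjuster, HolderID, Region, VIN}, which is not all of the attributes, so the left side is not a superkey — BCNF is violated.
Region -> HolderID has non-prime {HolderID} on the right and a non-superkey on the left, so 3NF fails.
The proper key subset {Region} of {Region, VehicleID} determines non-prime {Adjuster, HolderID}, so the relation is not even in 2NF.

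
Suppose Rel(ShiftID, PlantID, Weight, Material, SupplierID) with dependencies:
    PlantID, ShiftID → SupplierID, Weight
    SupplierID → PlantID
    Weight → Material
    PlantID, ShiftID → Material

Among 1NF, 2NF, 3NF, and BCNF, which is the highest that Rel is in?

2NF

Candidate keys: {PlantID, ShiftID}, {ShiftID, SupplierID}. Prime attributes: {PlantID, ShiftID, SupplierID}.
SupplierID → PlantID: {SupplierID}⁺ = {PlantID, SupplierID}, which is not all of the attributes, so the left side is not a superkey — BCNF is violated.
Weight → Material has non-prime {Material} on the right and a non-superkey on the left, so 3NF fails.
Checking every proper subset of each key, none determines a non-prime attribute — 2NF is satisfied.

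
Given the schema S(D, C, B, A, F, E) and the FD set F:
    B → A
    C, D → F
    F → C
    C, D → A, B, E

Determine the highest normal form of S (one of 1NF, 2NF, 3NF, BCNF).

2NF

Candidate keys: {C, D}, {D, F}. Prime attributes: {C, D, F}.
B → A breaks BCNF: {B}⁺ = {A, B}, so {B} is not a superkey.
B → A has non-prime {A} on the right and a non-superkey on the left, so 3NF fails.
Checking every proper subset of each key, none determines a non-prime attribute — 2NF is satisfied.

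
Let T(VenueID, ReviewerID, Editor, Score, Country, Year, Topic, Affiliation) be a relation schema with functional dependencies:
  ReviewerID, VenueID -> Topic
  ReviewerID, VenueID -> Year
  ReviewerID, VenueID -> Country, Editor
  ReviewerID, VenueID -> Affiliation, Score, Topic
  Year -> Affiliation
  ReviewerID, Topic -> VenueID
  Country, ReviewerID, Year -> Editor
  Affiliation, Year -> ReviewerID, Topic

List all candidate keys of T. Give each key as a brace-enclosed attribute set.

Closure of {Year} is {Affiliation, Country, Editor, ReviewerID, Score, Topic, VenueID, Year}, the whole schema; {Year} is a candidate key.
Closure of {ReviewerID, Topic} is {Affiliation, Country, Editor, ReviewerID, Score, Topic, VenueID, Year}, the whole schema; {ReviewerID, Topic} is a candidate key.
Closure of {ReviewerID, VenueID} is {Affiliation, Country, Editor, ReviewerID, Score, Topic, VenueID, Year}, the whole schema; {ReviewerID, VenueID} is a candidate key.
Any other superkey properly contains one of these, so there are no further candidate keys.

{ReviewerID, Topic}, {ReviewerID, VenueID}, {Year}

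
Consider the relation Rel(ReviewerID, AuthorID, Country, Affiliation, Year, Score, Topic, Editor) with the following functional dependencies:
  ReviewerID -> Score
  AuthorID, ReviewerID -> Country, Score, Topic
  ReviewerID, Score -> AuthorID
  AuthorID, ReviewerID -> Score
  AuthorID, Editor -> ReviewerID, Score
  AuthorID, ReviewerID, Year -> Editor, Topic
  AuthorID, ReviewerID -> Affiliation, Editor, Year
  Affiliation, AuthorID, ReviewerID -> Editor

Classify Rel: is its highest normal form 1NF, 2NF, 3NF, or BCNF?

Candidate keys: {AuthorID, Editor}, {ReviewerID}. Prime attributes: {AuthorID, Editor, ReviewerID}.
Each dependency's left side is a superkey — BCNF holds.

BCNF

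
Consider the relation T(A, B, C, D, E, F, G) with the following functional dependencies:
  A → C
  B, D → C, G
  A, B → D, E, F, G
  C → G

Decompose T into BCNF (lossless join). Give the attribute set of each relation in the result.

{A, B, D, E, F}; {A, C}; {C, G}

Candidate key of the original relation: {A, B}.
Within {A, B, C, D, E, F, G}: {A}⁺ ∩ {A, B, C, D, E, F, G} = {A, C, G}, not the whole set, so A → C, G violates BCNF; decompose into {A, C, G} and {A, B, D, E, F}.
Within {A, C, G}: {C}⁺ ∩ {A, C, G} = {C, G}, not the whole set, so C → G violates BCNF; decompose into {C, G} and {A, C}.
{C, G} is in BCNF.
{A, C} is in BCNF.
{A, B, D, E, F} is in BCNF.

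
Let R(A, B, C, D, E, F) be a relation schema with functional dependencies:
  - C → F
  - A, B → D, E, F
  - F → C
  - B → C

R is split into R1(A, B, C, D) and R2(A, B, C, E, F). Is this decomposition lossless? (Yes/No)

R1 ∩ R2 = {A, B, C}; its closure under F is {A, B, C, D, E, F}.
Since R1 ⊆ {A, B, C, D, E, F}, the intersection is a superkey of R1; the decomposition is lossless.

Yes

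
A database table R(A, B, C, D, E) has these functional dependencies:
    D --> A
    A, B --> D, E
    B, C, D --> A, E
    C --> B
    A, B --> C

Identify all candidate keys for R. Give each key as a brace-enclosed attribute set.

{A, B}, {A, C}, {B, D}, {C, D}

{A, B} is a candidate key since {A, B}⁺ = {A, B, C, D, E} covers every attribute.
{A, C} is a candidate key since {A, C}⁺ = {A, B, C, D, E} covers every attribute.
{B, D} is a candidate key since {B, D}⁺ = {A, B, C, D, E} covers every attribute.
{C, D} is a candidate key since {C, D}⁺ = {A, B, C, D, E} covers every attribute.
Any other superkey properly contains one of these, so there are no further candidate keys.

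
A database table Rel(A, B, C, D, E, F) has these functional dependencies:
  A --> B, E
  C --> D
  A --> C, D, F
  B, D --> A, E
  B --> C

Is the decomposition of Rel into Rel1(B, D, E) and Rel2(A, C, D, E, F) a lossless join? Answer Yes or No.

Common attributes: {D, E}; their closure is {D, E}.
The closure covers neither Rel1 nor Rel2 entirely; the join is not lossless.

No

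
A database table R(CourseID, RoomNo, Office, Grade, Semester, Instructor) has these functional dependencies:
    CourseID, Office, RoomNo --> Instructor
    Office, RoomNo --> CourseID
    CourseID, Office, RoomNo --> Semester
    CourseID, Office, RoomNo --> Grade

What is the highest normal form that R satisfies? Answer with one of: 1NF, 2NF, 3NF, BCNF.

Candidate key: {Office, RoomNo}. Prime attributes: {Office, RoomNo}.
The left-hand side of every FD is a superkey, so BCNF is satisfied.

BCNF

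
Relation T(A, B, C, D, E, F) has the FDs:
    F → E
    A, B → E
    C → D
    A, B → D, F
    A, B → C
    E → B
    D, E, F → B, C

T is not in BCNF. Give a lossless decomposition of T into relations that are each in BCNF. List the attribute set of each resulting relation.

{A, C, F}; {B, E}; {C, D}; {E, F}

Candidate keys of the original relation: {A, B}, {A, E}, {A, F}.
{A, B, C, D, E, F}: {F} determines {B, E, F} here but is not a superkey — split on F → B, E, giving {B, E, F} and {A, C, D, F}.
{B, E, F}: {E} determines {B, E} here but is not a superkey — split on E → B, giving {B, E} and {E, F}.
{B, E} is in BCNF.
{E, F} is in BCNF.
{A, C, D, F}: {C} determines {C, D} here but is not a superkey — split on C → D, giving {C, D} and {A, C, F}.
{C, D} is in BCNF.
{A, C, F} is in BCNF.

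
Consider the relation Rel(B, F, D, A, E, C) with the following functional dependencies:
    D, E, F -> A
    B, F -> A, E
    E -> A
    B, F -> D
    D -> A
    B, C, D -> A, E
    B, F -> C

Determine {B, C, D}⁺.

{A, B, C, D, E}

Start with {B, C, D}.
D -> A applies; add {A} → now {A, B, C, D}.
B, C, D -> A, E applies; add {E} → now {A, B, C, D, E}.
No further FD applies.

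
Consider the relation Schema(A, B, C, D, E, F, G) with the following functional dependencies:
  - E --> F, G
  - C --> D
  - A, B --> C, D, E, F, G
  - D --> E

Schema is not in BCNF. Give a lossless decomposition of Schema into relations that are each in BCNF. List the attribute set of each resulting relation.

Candidate key of the original relation: {A, B}.
In {A, B, C, D, E, F, G}, {E} is not a superkey ({E}⁺ restricted to this set is {E, F, G}), so split on E --> F, G into {E, F, G} and {A, B, C, D, E}.
{E, F, G} is in BCNF.
In {A, B, C, D, E}, {C} is not a superkey ({C}⁺ restricted to this set is {C, D, E}), so split on C --> D, E into {C, D, E} and {A, B, C}.
In {C, D, E}, {D} is not a superkey ({D}⁺ restricted to this set is {D, E}), so split on D --> E into {D, E} and {C, D}.
{D, E} is in BCNF.
{C, D} is in BCNF.
{A, B, C} is in BCNF.

{A, B, C}; {C, D}; {D, E}; {E, F, G}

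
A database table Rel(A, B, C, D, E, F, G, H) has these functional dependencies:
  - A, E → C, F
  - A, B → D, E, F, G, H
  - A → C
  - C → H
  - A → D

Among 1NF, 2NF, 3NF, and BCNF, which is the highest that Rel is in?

Candidate key: {A, B}. Prime attributes: {A, B}.
A, E → C, F breaks BCNF: {A, E}⁺ = {A, C, D, E, F, H}, so {A, E} is not a superkey.
A, E → C, F has non-prime {C, F} on the right and a non-superkey on the left, so 3NF fails.
{A} is a proper subset of the key {A, B}, and {A}⁺ contains the non-prime attributes {C, D, H} — a partial dependency, so 2NF is violated.

1NF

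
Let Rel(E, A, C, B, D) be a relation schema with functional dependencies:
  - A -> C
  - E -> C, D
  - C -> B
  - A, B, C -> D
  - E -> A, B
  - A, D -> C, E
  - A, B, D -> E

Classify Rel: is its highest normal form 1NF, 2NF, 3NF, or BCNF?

Candidate keys: {A}, {E}. Prime attributes: {A, E}.
For C -> B we have {C}⁺ = {B, C}; {C} is not a superkey, so BCNF fails.
C -> B has non-prime {B} on the right and a non-superkey on the left, so 3NF fails.
With only single-attribute keys there can be no partial dependency, so 2NF holds.

2NF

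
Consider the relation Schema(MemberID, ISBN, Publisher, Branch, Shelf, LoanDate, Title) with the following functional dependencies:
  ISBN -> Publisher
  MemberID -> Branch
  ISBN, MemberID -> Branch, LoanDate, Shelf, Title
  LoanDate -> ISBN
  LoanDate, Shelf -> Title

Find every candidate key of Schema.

{MemberID} never appears on the right of any FD, so every key must include it.
Closure of {ISBN, MemberID} is {Branch, ISBN, LoanDate, MemberID, Publisher, Shelf, Title}, the whole schema; {ISBN, MemberID} is a candidate key.
Closure of {LoanDate, MemberID} is {Branch, ISBN, LoanDate, MemberID, Publisher, Shelf, Title}, the whole schema; {LoanDate, MemberID} is a candidate key.
Any other superkey properly contains one of these, so there are no further candidate keys.

{ISBN, MemberID}, {LoanDate, MemberID}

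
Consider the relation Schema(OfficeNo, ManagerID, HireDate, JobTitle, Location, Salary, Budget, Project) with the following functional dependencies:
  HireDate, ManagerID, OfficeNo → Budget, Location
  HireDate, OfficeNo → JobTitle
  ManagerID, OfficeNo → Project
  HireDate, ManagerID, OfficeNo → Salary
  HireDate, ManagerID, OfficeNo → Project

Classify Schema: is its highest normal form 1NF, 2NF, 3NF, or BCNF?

1NF

Candidate key: {HireDate, ManagerID, OfficeNo}. Prime attributes: {HireDate, ManagerID, OfficeNo}.
HireDate, OfficeNo → JobTitle: {HireDate, OfficeNo}⁺ = {HireDate, JobTitle, OfficeNo}, which is not all of the attributes, so the left side is not a superkey — BCNF is violated.
HireDate, OfficeNo → JobTitle determines the non-prime attribute {JobTitle} from a non-superkey — 3NF is violated.
Since {HireDate, OfficeNo} ⊂ {HireDate, ManagerID, OfficeNo} and {HireDate, OfficeNo}⁺ ⊇ {JobTitle} with {JobTitle} non-prime, there is a partial dependency; 2NF fails.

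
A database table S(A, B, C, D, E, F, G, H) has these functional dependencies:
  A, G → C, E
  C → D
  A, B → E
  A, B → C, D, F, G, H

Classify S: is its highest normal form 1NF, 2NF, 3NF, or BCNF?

2NF

Candidate key: {A, B}. Prime attributes: {A, B}.
A, G → C, E breaks BCNF: {A, G}⁺ = {A, C, D, E, G}, so {A, G} is not a superkey.
A, G → C, E has non-prime {C, E} on the right and a non-superkey on the left, so 3NF fails.
No non-prime attribute depends on a proper subset of any candidate key, so 2NF holds.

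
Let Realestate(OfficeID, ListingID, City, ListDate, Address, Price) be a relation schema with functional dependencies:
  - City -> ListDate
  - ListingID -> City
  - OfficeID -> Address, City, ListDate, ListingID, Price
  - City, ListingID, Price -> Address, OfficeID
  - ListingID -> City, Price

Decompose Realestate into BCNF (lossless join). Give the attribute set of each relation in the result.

{Address, City, ListingID, OfficeID, Price}; {City, ListDate}

Candidate keys of the original relation: {ListingID}, {OfficeID}.
{Address, City, ListDate, ListingID, OfficeID, Price}: {City} determines {City, ListDate} here but is not a superkey — split on City -> ListDate, giving {City, ListDate} and {Address, City, ListingID, OfficeID, Price}.
{City, ListDate}: every determinant is a superkey — BCNF.
{Address, City, ListingID, OfficeID, Price}: every determinant is a superkey — BCNF.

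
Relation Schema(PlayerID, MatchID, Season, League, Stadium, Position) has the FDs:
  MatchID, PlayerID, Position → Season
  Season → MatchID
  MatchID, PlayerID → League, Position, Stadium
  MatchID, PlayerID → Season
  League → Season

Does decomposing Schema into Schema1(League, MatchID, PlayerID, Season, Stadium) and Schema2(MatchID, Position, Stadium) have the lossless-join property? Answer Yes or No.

No

The shared attributes are {MatchID, Stadium} and {MatchID, Stadium}⁺ = {MatchID, Stadium}.
Neither Schema1 nor Schema2 is contained in that closure, so the decomposition is lossy.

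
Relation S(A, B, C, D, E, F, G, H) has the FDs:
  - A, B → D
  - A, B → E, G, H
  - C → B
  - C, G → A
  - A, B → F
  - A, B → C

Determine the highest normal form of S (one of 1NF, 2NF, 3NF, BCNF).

3NF

Candidate keys: {A, B}, {A, C}, {C, G}. Prime attributes: {A, B, C, G}.
For C → B we have {C}⁺ = {B, C}; {C} is not a superkey, so BCNF fails.
Since {B} ⊆ prime attributes and every other non-superkey FD also has a prime right side, the schema is in 3NF.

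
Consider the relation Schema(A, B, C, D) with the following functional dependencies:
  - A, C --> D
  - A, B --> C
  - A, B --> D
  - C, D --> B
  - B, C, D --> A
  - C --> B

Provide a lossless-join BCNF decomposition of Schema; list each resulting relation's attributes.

Candidate keys of the original relation: {A, B}, {A, C}, {C, D}.
In {A, B, C, D}, {C} is not a superkey ({C}⁺ restricted to this set is {B, C}), so split on C --> B into {B, C} and {A, C, D}.
{B, C} is in BCNF.
{A, C, D} is in BCNF.

{A, C, D}; {B, C}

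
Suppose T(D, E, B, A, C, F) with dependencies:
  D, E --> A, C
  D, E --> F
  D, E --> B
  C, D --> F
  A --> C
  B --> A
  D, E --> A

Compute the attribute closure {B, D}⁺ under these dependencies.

Start with {B, D}.
B --> A applies; add {A} → now {A, B, D}.
A --> C applies; add {C} → now {A, B, C, D}.
C, D --> F applies; add {F} → now {A, B, C, D, F}.
No further FD applies.

{A, B, C, D, F}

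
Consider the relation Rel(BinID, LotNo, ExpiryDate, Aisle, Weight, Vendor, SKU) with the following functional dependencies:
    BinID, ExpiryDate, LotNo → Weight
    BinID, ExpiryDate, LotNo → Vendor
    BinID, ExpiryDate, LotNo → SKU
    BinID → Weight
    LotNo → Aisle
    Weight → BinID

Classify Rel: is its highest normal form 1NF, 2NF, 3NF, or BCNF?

1NF

Candidate keys: {BinID, ExpiryDate, LotNo}, {ExpiryDate, LotNo, Weight}. Prime attributes: {BinID, ExpiryDate, LotNo, Weight}.
BinID → Weight breaks BCNF: {BinID}⁺ = {BinID, Weight}, so {BinID} is not a superkey.
Because {Aisle} is non-prime and the left side of LotNo → Aisle is not a superkey, the relation is not in 3NF.
{LotNo} is a proper subset of the key {BinID, ExpiryDate, LotNo}, and {LotNo}⁺ contains the non-prime attribute {Aisle} — a partial dependency, so 2NF is violated.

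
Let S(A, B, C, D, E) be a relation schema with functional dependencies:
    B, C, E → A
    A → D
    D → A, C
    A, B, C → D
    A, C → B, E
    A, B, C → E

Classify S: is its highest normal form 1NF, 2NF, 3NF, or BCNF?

Candidate keys: {A}, {B, C, E}, {D}. Prime attributes: {A, B, C, D, E}.
Each dependency's left side is a superkey — BCNF holds.

BCNF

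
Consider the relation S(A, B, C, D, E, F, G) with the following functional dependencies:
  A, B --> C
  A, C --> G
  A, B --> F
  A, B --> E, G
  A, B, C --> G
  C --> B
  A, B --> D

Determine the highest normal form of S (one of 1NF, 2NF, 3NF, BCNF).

Candidate keys: {A, B}, {A, C}. Prime attributes: {A, B, C}.
C --> B breaks BCNF: {C}⁺ = {B, C}, so {C} is not a superkey.
But every attribute on its right side ({B}) is prime, and the same holds for every other non-superkey FD, so 3NF still holds.

3NF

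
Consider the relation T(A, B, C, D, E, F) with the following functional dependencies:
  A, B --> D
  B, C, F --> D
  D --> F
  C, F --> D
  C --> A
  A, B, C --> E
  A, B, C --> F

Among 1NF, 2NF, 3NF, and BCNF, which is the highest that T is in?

1NF

Candidate key: {B, C}. Prime attributes: {B, C}.
For A, B --> D we have {A, B}⁺ = {A, B, D, F}; {A, B} is not a superkey, so BCNF fails.
A, B --> D determines the non-prime attribute {D} from a non-superkey — 3NF is violated.
{C} is a proper subset of the key {B, C}, and {C}⁺ contains the non-prime attribute {A} — a partial dependency, so 2NF is violated.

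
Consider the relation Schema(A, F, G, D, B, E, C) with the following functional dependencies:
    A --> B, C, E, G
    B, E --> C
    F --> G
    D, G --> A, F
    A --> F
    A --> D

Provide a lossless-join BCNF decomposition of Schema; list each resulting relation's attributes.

Candidate keys of the original relation: {A}, {D, F}, {D, G}.
In {A, B, C, D, E, F, G}, {B, E} is not a superkey ({B, E}⁺ restricted to this set is {B, C, E}), so split on B, E --> C into {B, C, E} and {A, B, D, E, F, G}.
{B, C, E} is in BCNF.
In {A, B, D, E, F, G}, {F} is not a superkey ({F}⁺ restricted to this set is {F, G}), so split on F --> G into {F, G} and {A, B, D, E, F}.
{F, G} is in BCNF.
{A, B, D, E, F} is in BCNF.

{A, B, D, E, F}; {B, C, E}; {F, G}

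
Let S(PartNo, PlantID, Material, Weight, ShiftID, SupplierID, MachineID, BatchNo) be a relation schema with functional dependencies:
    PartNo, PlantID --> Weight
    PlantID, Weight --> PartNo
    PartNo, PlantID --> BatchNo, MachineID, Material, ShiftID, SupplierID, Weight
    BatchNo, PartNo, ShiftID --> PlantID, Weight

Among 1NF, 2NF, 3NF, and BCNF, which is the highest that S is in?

Candidate keys: {BatchNo, PartNo, ShiftID}, {PartNo, PlantID}, {PlantID, Weight}. Prime attributes: {BatchNo, PartNo, PlantID, ShiftID, Weight}.
Each dependency's left side is a superkey — BCNF holds.

BCNF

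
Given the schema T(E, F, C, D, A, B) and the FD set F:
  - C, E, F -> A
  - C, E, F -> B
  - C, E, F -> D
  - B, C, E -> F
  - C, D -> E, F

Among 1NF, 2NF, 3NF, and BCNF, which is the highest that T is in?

Candidate keys: {B, C, E}, {C, D}, {C, E, F}. Prime attributes: {B, C, D, E, F}.
Each dependency's left side is a superkey — BCNF holds.

BCNF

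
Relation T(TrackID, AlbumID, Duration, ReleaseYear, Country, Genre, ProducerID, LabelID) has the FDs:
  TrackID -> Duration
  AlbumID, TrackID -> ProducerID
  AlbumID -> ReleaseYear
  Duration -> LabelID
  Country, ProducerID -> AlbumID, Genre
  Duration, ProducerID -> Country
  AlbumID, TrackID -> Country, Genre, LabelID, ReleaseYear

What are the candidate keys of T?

{AlbumID, TrackID}, {ProducerID, TrackID}

{TrackID} never appears on the right of any FD, so every key must include it.
{AlbumID, TrackID} is a candidate key since {AlbumID, TrackID}⁺ = {AlbumID, Country, Duration, Genre, LabelID, ProducerID, ReleaseYear, TrackID} covers every attribute.
{ProducerID, TrackID} is a candidate key since {ProducerID, TrackID}⁺ = {AlbumID, Country, Duration, Genre, LabelID, ProducerID, ReleaseYear, TrackID} covers every attribute.
Any other superkey properly contains one of these, so there are no further candidate keys.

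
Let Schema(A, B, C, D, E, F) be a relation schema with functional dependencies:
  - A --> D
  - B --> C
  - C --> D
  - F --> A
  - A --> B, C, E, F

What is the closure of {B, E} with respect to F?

Start with {B, E}.
B --> C applies; add {C} → now {B, C, E}.
C --> D applies; add {D} → now {B, C, D, E}.
No further FD applies.

{B, C, D, E}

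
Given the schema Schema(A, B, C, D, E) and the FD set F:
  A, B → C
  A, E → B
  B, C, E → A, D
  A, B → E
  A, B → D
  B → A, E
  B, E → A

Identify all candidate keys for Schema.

{A, E}, {B}

{B} is a candidate key since {B}⁺ = {A, B, C, D, E} covers every attribute.
{A, E} is a candidate key since {A, E}⁺ = {A, B, C, D, E} covers every attribute.
No proper subset of any of these is a key, and no other minimal superkey exists.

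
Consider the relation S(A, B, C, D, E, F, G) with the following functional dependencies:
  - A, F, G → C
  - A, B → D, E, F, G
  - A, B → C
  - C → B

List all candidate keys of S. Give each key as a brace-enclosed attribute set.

{A} never appears on the right of any FD, so every key must include it.
{A, B}⁺ = {A, B, C, D, E, F, G} — all of the relation — so {A, B} is a candidate key.
{A, C}⁺ = {A, B, C, D, E, F, G} — all of the relation — so {A, C} is a candidate key.
{A, F, G}⁺ = {A, B, C, D, E, F, G} — all of the relation — so {A, F, G} is a candidate key.
These are minimal and exhaustive — every other superkey contains one of them.

{A, B}, {A, C}, {A, F, G}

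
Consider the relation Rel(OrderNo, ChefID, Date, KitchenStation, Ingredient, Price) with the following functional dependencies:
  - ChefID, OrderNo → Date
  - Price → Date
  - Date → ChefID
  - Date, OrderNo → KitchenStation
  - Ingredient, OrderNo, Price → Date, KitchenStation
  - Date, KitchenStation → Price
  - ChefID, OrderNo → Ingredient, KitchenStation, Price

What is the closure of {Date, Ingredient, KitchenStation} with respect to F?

Start with {Date, Ingredient, KitchenStation}.
Date → ChefID applies; add {ChefID} → now {ChefID, Date, Ingredient, KitchenStation}.
Date, KitchenStation → Price applies; add {Price} → now {ChefID, Date, Ingredient, KitchenStation, Price}.
No further FD applies.

{ChefID, Date, Ingredient, KitchenStation, Price}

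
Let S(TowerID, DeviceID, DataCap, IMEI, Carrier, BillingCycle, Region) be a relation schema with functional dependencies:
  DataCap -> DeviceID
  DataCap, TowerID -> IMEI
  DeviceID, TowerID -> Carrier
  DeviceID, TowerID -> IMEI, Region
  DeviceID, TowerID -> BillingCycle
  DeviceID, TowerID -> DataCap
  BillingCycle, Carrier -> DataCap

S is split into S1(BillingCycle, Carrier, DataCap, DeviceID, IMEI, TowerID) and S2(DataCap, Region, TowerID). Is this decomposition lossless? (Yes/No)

Yes

Common attributes: {DataCap, TowerID}; their closure is {BillingCycle, Carrier, DataCap, DeviceID, IMEI, Region, TowerID}.
This includes all of S1, so the common attributes are a superkey of S1 — the join is lossless.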